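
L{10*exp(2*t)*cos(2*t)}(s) 10*(s - 2)/((s - 2)^2 + 4)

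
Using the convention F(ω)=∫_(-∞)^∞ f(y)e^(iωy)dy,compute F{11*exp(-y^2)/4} 11*sqrt(pi)*exp(-ω^2/4)/4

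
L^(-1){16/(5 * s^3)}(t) 8 * t^2/5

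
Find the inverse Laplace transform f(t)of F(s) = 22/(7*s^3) 11*t^2/7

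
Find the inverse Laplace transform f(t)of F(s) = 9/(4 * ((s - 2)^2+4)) 9 * exp(2 * t) * sin(2 * t)/8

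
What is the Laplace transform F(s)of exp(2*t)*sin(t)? 1/((s - 2)^2 + 1)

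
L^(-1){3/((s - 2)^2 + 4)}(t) 3*exp(2*t)*sin(2*t)/2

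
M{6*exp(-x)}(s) 6*gamma(s)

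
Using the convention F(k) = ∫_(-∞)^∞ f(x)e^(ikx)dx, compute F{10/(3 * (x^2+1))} 10 * pi * exp(-Abs(k))/3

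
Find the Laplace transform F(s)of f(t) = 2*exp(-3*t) 2/(s+3)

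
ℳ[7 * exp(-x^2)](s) 7 * gamma(s/2)/2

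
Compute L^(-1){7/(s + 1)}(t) 7 * exp(-t)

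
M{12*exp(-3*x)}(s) 12*gamma(s)/3^s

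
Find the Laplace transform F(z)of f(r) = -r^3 -6/z^4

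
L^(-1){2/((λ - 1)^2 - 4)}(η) exp(η)*sinh(2*η)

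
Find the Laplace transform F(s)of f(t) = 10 10/s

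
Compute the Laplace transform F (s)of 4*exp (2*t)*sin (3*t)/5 12/ (5*( (s - 2)^2 + 9))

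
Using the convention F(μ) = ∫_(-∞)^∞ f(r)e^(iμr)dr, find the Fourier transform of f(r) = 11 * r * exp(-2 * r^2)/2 11 * sqrt(2) * I * sqrt(pi) * μ * exp(-μ^2/8)/16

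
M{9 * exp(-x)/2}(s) 9 * gamma(s)/2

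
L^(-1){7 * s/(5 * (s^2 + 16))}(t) 7 * cos(4 * t)/5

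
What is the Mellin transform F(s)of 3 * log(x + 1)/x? -3 * pi * csc(pi * s)/(s - 1)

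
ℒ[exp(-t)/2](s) 1/(2 * (s + 1))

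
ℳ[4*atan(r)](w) -2*pi*sec(pi*w/2)/w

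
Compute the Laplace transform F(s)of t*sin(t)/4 s/(2*(s^2+1)^2)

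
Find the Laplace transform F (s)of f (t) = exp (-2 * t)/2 1/ (2 * (s + 2))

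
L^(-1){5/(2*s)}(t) 5/2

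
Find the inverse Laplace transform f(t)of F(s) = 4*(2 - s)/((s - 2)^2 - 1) -4*exp(2*t)*cosh(t)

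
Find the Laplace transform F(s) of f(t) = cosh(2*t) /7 s/(7*(s^2 - 4) ) 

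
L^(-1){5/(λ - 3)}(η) 5*exp(3*η)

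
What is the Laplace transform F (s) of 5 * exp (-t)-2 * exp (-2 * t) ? 5/ (s + 1)-2/ (s + 2) 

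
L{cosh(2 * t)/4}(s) s/(4 * (s^2-4))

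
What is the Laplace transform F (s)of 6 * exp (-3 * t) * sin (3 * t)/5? 18/ (5 * ( (s + 3)^2 + 9))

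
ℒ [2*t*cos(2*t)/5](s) 2*(s^2 - 4)/(5*(s^2 + 4)^2)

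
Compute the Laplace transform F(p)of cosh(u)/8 p/(8*(p^2 - 1))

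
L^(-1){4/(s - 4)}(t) 4*exp(4*t)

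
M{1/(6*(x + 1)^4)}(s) gamma(s)*gamma(4 - s)/36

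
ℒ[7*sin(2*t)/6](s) 7/(3*(s^2 + 4))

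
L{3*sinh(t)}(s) 3/(s^2 - 1)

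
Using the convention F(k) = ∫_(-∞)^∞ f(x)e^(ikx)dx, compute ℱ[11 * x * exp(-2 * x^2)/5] 11 * sqrt(2) * I * sqrt(pi) * k * exp(-k^2/8)/40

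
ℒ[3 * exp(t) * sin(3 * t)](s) 9/((s - 1)^2 + 9)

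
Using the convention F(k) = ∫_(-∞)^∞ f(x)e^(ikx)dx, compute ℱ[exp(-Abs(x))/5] 2/(5 * (k^2 + 1))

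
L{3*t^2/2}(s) 3/s^3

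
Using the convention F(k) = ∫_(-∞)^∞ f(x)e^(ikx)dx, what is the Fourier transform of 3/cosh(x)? 3 * pi/cosh(pi * k/2)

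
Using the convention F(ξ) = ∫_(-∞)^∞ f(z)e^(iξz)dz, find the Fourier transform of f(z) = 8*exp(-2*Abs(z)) 32/(ξ^2 + 4)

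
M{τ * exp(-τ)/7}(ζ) gamma(ζ + 1)/7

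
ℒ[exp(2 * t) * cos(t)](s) (s - 2)/((s - 2)^2 + 1)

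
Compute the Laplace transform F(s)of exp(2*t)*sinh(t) 1/((s - 2)^2 - 1)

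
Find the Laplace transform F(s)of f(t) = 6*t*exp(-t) 6/(s + 1)^2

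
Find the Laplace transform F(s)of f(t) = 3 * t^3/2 9/s^4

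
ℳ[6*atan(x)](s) -3*pi*sec(pi*s/2)/s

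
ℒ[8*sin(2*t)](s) 16/(s^2 + 4)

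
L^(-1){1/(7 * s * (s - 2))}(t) exp(t) * sinh(t)/7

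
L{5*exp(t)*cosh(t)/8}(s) 5*(s - 1)/(8*s*(s - 2))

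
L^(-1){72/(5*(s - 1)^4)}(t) 12*t^3*exp(t)/5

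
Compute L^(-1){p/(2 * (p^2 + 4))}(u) cos(2 * u)/2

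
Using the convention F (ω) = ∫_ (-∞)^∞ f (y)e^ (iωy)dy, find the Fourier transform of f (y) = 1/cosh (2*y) pi/ (2*cosh (pi*ω/4))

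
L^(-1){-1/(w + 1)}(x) -exp(-x)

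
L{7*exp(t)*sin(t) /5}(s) 7/(5*((s - 1) ^2+1) ) 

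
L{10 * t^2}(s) 20/s^3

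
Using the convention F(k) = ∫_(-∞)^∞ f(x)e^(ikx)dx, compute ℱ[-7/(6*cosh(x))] -7*pi/(6*cosh(pi*k/2))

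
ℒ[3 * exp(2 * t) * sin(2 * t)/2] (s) 3/((s - 2)^2 + 4)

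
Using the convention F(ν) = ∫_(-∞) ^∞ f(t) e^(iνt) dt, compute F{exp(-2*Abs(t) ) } 4/(ν^2+4) 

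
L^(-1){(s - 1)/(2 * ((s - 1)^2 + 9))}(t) exp(t) * cos(3 * t)/2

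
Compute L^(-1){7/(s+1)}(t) 7*exp(-t)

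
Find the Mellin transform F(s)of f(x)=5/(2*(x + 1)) 5*pi*csc(pi*s)/2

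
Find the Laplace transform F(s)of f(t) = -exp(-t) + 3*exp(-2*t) 3/(s + 2) - 1/(s + 1)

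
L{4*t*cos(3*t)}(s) 4*(s^2 - 9)/(s^2 + 9)^2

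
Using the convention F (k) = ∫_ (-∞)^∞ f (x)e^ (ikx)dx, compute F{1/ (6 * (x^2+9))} pi * exp (-3 * Abs (k))/18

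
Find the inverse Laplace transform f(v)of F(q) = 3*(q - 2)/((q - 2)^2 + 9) 3*exp(2*v)*cos(3*v)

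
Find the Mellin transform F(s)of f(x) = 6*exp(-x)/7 6*gamma(s)/7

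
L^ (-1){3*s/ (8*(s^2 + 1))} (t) 3*cos (t)/8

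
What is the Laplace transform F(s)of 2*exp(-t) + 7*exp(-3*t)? 7/(s + 3) + 2/(s + 1)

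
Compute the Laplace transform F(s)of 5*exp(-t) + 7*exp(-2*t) 7/(s + 2) + 5/(s + 1)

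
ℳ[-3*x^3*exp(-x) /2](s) -3*gamma(s + 3) /2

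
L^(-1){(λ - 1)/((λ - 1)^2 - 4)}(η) exp(η)*cosh(2*η)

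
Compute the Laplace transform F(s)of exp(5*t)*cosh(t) (s - 5)/((s - 5)^2 - 1)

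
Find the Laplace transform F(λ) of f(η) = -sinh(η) -1/(λ^2-1) 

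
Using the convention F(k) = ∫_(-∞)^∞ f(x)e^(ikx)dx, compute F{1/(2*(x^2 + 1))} pi*exp(-Abs(k))/2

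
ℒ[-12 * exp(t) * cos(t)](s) 12 * (1 - s)/((s - 1)^2 + 1)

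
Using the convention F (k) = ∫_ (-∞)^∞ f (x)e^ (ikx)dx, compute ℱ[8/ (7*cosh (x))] 8*pi/ (7*cosh (pi*k/2))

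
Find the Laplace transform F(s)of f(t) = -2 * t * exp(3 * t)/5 -2/(5 * (s - 3)^2)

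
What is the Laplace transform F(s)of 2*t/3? 2/(3*s^2)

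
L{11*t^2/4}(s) 11/(2*s^3)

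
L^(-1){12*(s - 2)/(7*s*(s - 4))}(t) 12*exp(2*t)*cosh(2*t)/7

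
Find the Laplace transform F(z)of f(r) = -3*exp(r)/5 -3/(5*z - 5)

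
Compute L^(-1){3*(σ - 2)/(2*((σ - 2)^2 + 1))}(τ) 3*exp(2*τ)*cos(τ)/2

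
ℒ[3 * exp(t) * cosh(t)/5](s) 3 * (s - 1)/(5 * s * (s - 2))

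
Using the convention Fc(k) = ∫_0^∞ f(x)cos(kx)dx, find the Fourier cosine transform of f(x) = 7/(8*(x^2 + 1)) 7*pi*exp(-k)/16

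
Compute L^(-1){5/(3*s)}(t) 5/3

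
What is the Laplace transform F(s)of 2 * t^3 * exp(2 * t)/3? 4/(s - 2)^4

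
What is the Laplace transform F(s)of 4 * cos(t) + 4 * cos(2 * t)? 4 * s/(s^2 + 4) + 4 * s/(s^2 + 1)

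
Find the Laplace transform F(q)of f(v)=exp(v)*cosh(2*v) (q - 1)/((q - 1)^2 - 4)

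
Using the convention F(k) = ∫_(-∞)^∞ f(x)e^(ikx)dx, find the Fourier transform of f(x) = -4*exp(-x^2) -4*sqrt(pi)*exp(-k^2/4)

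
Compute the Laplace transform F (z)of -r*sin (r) -2*z/ (z^2 + 1)^2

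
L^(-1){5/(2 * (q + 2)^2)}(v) 5 * v * exp(-2 * v)/2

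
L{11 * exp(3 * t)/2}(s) 11/(2 * (s - 3))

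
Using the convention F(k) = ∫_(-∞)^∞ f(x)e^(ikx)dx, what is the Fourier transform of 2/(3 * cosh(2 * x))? pi/(3 * cosh(pi * k/4))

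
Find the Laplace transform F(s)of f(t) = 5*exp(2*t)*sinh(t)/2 5/(2*((s - 2)^2 - 1))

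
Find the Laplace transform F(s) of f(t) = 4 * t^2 8/s^3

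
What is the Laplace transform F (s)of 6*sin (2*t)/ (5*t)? 6*atan (2/s)/5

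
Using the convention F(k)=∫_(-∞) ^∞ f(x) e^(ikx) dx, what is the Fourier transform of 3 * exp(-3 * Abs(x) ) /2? 9/(k^2 + 9) 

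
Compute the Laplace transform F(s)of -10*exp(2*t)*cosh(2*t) 10*(2 - s)/(s*(s - 4))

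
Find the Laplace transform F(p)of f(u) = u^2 2/p^3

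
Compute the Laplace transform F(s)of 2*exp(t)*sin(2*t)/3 4/(3*((s - 1)^2 + 4))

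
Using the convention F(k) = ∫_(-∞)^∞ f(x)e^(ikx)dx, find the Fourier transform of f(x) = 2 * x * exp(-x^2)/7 I * sqrt(pi) * k * exp(-k^2/4)/7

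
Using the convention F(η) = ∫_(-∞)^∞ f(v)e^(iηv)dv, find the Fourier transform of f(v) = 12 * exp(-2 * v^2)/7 6 * sqrt(2) * sqrt(pi) * exp(-η^2/8)/7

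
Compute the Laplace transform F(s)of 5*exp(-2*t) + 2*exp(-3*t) 2/(s + 3) + 5/(s + 2)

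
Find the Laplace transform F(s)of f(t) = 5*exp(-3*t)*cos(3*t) 5*(s+3)/((s+3)^2+9)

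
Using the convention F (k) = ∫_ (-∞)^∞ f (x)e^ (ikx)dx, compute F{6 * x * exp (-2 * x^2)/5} 3 * sqrt (2) * I * sqrt (pi) * k * exp (-k^2/8)/20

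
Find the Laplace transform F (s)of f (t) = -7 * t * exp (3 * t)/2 -7/ (2 * (s - 3)^2)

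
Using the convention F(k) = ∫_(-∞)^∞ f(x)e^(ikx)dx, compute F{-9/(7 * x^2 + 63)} -3 * pi * exp(-3 * Abs(k))/7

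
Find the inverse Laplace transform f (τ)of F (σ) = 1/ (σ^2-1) sinh (τ)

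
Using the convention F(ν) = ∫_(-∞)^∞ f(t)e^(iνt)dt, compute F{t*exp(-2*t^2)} sqrt(2)*I*sqrt(pi)*ν*exp(-ν^2/8)/8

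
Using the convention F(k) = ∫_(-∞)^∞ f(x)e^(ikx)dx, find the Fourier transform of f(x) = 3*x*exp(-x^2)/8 3*I*sqrt(pi)*k*exp(-k^2/4)/16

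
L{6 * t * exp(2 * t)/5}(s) 6/(5 * (s - 2)^2)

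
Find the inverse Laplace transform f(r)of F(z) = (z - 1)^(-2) r*exp(r)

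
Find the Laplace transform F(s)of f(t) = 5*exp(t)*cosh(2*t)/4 5*(s - 1)/(4*((s - 1)^2-4))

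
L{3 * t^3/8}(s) 9/(4 * s^4)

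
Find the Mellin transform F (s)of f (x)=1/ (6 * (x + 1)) pi * csc (pi * s)/6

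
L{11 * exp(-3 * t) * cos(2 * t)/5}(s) 11 * (s + 3)/(5 * ((s + 3)^2 + 4))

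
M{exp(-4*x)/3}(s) gamma(s)/(3*4^s)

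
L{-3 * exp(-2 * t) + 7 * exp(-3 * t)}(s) 7/(s + 3) - 3/(s + 2)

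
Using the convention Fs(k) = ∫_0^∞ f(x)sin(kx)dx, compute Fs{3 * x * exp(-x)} 6 * k/(k^2 + 1)^2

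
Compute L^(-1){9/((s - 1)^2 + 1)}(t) 9*exp(t)*sin(t)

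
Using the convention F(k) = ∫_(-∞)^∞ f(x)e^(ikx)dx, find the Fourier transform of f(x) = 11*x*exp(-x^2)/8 11*I*sqrt(pi)*k*exp(-k^2/4)/16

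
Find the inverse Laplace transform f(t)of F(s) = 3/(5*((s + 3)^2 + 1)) 3*exp(-3*t)*sin(t)/5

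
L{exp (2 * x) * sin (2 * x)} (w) 2/ ( (w - 2)^2 + 4)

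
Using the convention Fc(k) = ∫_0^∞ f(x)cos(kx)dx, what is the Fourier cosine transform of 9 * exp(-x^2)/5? 9 * sqrt(pi) * exp(-k^2/4)/10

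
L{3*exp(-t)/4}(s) 3/(4*(s + 1))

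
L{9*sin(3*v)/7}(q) 27/(7*(q^2+9))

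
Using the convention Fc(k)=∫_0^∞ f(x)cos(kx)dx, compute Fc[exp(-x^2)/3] sqrt(pi) * exp(-k^2/4)/6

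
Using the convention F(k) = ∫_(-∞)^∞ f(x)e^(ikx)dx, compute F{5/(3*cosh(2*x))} 5*pi/(6*cosh(pi*k/4))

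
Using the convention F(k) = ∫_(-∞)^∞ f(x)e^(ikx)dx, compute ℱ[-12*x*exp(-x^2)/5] -6*I*sqrt(pi)*k*exp(-k^2/4)/5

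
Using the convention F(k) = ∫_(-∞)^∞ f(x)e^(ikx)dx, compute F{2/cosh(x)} 2 * pi/cosh(pi * k/2)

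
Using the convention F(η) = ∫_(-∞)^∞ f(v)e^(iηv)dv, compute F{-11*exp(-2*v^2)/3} -11*sqrt(2)*sqrt(pi)*exp(-η^2/8)/6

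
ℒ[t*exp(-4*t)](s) (s + 4) ^(-2) 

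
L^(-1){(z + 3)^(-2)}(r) r * exp(-3 * r)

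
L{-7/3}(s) -7/(3*s) 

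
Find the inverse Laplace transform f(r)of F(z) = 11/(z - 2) 11 * exp(2 * r)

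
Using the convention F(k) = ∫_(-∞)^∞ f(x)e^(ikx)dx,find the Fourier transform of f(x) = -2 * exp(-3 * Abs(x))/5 -12/(5 * k^2 + 45)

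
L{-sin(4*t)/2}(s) -2/(s^2 + 16)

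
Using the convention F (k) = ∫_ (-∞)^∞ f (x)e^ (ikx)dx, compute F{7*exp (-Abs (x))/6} 7/ (3*(k^2 + 1))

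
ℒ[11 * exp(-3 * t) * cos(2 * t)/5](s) 11 * (s + 3)/(5 * ((s + 3)^2 + 4))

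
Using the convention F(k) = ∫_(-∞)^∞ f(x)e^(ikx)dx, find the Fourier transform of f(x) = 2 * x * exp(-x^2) I * sqrt(pi) * k * exp(-k^2/4)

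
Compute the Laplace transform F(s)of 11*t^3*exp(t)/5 66/(5*(s - 1)^4)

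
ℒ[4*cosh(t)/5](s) 4*s/(5*(s^2-1))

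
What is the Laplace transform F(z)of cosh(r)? z/(z^2 - 1)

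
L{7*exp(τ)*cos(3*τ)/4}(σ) 7*(σ - 1)/(4*((σ - 1)^2 + 9))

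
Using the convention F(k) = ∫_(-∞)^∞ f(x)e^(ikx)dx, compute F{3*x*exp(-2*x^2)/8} 3*sqrt(2)*I*sqrt(pi)*k*exp(-k^2/8)/64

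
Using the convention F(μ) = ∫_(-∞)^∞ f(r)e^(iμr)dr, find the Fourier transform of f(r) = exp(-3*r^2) sqrt(3)*sqrt(pi)*exp(-μ^2/12)/3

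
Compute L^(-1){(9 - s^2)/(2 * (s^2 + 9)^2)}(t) -t * cos(3 * t)/2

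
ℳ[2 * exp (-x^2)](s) gamma (s/2)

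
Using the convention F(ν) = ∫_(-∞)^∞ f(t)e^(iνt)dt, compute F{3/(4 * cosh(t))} 3 * pi/(4 * cosh(pi * ν/2))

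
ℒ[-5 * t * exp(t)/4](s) -5/(4 * (s - 1)^2)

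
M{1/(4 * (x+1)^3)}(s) pi * (s - 2) * (s - 1)/(8 * sin(pi * s))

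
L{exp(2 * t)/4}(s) 1/(4 * (s - 2))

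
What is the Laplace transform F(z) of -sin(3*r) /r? -atan(3/z) 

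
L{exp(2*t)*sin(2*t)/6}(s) 1/(3*((s - 2)^2 + 4))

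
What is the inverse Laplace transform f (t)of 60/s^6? t^5/2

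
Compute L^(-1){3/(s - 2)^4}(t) t^3*exp(2*t)/2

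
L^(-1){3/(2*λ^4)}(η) η^3/4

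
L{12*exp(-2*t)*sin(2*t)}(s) 24/((s + 2)^2 + 4)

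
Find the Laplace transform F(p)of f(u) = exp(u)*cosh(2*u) (p - 1)/((p - 1)^2-4)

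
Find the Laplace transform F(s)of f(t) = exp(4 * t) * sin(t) 1/((s - 4)^2 + 1)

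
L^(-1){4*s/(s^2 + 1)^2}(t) 2*t*sin(t)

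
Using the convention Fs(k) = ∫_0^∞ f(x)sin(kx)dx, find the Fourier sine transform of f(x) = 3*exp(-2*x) 3*k/(k^2 + 4)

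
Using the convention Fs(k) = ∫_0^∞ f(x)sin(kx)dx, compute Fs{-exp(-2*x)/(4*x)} -atan(k/2)/4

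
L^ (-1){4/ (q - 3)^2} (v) 4*v*exp (3*v)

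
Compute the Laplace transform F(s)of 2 2/s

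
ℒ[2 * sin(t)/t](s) 2 * atan(1/s)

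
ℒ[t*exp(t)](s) (s - 1)^(-2)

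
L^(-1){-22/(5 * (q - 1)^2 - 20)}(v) -11 * exp(v) * sinh(2 * v)/5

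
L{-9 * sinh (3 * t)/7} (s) -27/ (7 * s^2-63)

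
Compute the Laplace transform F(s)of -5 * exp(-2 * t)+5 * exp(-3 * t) 5/(s+3)-5/(s+2)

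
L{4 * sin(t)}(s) 4/(s^2 + 1)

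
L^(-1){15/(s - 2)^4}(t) 5 * t^3 * exp(2 * t)/2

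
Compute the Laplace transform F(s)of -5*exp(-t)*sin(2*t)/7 -10/(7*(s + 1)^2 + 28)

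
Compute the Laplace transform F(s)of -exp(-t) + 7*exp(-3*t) 7/(s + 3) - 1/(s + 1)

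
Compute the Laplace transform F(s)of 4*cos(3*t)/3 4*s/(3*(s^2 + 9))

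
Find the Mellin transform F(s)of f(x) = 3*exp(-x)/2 3*gamma(s)/2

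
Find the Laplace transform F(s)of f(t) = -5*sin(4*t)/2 -10/(s^2 + 16)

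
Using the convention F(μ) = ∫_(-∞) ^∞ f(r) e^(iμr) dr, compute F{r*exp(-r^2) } I*sqrt(pi)*μ*exp(-μ^2/4) /2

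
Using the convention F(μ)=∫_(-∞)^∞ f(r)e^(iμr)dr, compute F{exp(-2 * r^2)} sqrt(2) * sqrt(pi) * exp(-μ^2/8)/2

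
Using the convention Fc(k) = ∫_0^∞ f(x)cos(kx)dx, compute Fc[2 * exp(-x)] 2/(k^2 + 1)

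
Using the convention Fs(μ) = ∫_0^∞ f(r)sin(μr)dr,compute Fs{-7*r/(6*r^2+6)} -7*pi*exp(-μ)/12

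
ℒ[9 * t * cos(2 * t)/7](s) 9 * (s^2 - 4)/(7 * (s^2+4)^2)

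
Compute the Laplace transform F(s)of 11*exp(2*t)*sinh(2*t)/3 22/(3*s*(s - 4))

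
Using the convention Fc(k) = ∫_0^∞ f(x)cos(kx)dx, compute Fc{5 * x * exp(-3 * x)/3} 5 * (9 - k^2)/(3 * (k^2 + 9)^2)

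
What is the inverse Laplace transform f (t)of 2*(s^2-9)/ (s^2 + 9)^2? 2*t*cos (3*t)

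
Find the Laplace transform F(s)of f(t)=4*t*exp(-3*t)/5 4/(5*(s + 3)^2)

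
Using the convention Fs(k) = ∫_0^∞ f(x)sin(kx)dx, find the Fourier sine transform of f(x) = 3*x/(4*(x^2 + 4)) 3*pi*exp(-2*k)/8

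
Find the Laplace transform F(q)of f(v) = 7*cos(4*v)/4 7*q/(4*(q^2 + 16))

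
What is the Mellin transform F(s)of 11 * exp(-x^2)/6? 11 * gamma(s/2)/12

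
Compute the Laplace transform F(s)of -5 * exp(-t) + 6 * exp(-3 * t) 6/(s + 3) - 5/(s + 1)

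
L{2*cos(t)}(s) 2*s/(s^2 + 1)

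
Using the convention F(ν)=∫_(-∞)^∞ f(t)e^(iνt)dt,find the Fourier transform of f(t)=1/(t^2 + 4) pi*exp(-2*Abs(ν))/2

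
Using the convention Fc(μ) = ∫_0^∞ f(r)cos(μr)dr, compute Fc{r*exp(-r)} (1 - μ^2)/(μ^2 + 1)^2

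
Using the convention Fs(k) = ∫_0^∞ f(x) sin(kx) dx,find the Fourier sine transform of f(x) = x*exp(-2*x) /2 2*k/(k^2 + 4) ^2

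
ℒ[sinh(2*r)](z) 2/(z^2 - 4)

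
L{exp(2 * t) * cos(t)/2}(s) (s - 2)/(2 * ((s - 2)^2+1))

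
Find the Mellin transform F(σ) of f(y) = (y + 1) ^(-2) (-pi*σ + pi) /sin(pi*σ) 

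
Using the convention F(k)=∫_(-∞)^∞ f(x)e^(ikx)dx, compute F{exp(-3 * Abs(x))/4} 3/(2 * (k^2 + 9))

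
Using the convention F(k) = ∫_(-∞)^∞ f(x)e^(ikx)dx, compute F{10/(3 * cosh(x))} 10 * pi/(3 * cosh(pi * k/2))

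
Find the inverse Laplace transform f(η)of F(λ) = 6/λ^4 η^3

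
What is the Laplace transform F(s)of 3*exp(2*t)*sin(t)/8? 3/(8*((s - 2)^2 + 1))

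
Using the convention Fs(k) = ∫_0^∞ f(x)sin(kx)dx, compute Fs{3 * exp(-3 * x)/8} 3 * k/(8 * (k^2+9))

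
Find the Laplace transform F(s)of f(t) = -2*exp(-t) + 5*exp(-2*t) 5/(s + 2) - 2/(s + 1)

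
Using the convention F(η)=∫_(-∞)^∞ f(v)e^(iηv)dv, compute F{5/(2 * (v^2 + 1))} 5 * pi * exp(-Abs(η))/2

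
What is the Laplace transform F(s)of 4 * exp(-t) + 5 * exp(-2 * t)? 4/(s + 1) + 5/(s + 2)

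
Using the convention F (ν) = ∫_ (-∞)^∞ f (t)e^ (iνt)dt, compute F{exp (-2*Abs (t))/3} 4/ (3*(ν^2+4))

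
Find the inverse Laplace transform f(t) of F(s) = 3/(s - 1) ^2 3*t*exp(t) 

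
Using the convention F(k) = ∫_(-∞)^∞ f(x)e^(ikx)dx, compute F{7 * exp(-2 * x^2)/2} 7 * sqrt(2) * sqrt(pi) * exp(-k^2/8)/4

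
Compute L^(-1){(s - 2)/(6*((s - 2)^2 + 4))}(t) exp(2*t)*cos(2*t)/6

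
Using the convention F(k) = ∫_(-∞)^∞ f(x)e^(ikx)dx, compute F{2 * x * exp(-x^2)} I * sqrt(pi) * k * exp(-k^2/4)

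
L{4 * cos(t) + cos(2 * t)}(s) 4 * s/(s^2 + 1) + s/(s^2 + 4)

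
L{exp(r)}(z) 1/(z - 1)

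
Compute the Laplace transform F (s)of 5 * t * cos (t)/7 5 * (s^2-1)/ (7 * (s^2 + 1)^2)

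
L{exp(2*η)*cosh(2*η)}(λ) (λ - 2)/(λ*(λ - 4))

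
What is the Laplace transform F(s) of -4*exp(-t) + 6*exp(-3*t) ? 6/(s + 3) - 4/(s + 1) 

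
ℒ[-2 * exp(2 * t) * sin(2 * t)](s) -4/((s - 2)^2 + 4)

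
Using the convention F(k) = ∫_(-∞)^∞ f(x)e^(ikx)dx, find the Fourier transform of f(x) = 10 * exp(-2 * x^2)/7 5 * sqrt(2) * sqrt(pi) * exp(-k^2/8)/7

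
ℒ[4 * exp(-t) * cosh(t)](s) 4 * (s + 1)/(s * (s + 2))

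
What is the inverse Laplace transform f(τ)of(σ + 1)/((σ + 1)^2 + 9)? exp(-τ)*cos(3*τ)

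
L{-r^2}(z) -2/z^3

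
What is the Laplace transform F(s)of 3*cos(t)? 3*s/(s^2 + 1)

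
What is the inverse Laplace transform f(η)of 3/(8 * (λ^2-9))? sinh(3 * η)/8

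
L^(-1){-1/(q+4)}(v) -exp(-4*v)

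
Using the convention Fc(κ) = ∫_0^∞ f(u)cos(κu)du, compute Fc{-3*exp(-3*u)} -9/(κ^2+9)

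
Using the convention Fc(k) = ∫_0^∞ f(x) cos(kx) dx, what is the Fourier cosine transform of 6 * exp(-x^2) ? 3 * sqrt(pi) * exp(-k^2/4) 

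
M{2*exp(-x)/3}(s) 2*gamma(s)/3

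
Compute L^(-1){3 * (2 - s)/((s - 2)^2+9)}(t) -3 * exp(2 * t) * cos(3 * t)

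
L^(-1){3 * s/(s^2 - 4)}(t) 3 * cosh(2 * t)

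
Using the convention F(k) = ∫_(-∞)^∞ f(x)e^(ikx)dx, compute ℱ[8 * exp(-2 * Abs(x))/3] 32/(3 * (k^2+4))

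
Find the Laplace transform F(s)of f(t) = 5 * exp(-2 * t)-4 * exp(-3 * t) 5/(s + 2)-4/(s + 3)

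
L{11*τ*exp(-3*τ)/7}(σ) 11/(7*(σ + 3)^2)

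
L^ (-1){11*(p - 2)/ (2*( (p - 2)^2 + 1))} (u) 11*exp (2*u)*cos (u)/2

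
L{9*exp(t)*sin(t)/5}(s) 9/(5*((s - 1)^2 + 1))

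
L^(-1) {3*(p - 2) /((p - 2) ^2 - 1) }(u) 3*exp(2*u)*cosh(u) 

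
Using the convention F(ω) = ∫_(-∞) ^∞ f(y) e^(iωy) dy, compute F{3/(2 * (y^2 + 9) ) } pi * exp(-3 * Abs(ω) ) /2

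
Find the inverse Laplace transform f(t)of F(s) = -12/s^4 -2*t^3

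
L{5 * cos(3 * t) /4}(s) 5 * s/(4 * (s^2 + 9) ) 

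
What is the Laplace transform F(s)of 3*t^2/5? 6/(5*s^3)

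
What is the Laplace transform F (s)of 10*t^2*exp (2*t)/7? 20/ (7*(s - 2)^3)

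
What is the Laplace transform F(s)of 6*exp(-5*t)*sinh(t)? 6/((s + 5)^2-1)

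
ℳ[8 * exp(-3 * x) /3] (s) 8 * gamma(s) /(3 * 3^s) 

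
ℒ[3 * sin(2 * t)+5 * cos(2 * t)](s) 5 * s/(s^2+4)+6/(s^2+4)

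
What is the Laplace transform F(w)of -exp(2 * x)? -1/(w - 2)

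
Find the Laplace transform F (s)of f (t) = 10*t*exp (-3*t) 10/ (s + 3)^2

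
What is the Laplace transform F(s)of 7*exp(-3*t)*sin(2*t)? 14/((s+3)^2+4)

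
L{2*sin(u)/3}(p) 2/(3*(p^2 + 1))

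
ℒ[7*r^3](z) 42/z^4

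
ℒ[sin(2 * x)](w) 2/(w^2+4)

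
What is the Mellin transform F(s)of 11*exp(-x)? 11*gamma(s)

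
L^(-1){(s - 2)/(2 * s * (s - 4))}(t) exp(2 * t) * cosh(2 * t)/2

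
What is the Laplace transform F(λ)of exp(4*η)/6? 1/(6*(λ - 4))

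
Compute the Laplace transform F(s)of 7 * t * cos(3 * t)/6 7 * (s^2 - 9)/(6 * (s^2 + 9)^2)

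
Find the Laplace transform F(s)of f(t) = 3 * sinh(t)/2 3/(2 * (s^2 - 1))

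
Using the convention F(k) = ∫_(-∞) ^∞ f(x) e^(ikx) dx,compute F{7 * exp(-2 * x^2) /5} 7 * sqrt(2) * sqrt(pi) * exp(-k^2/8) /10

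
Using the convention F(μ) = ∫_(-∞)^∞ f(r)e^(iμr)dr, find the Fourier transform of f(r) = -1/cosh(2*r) -pi/(2*cosh(pi*μ/4))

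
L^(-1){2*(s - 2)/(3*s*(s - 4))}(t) 2*exp(2*t)*cosh(2*t)/3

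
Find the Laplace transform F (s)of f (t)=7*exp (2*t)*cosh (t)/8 7*(s - 2)/ (8*( (s - 2)^2-1))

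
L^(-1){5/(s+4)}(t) 5*exp(-4*t)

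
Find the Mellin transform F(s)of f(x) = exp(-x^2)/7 gamma(s/2)/14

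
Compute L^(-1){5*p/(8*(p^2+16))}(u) 5*cos(4*u)/8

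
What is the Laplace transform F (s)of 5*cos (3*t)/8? 5*s/ (8*(s^2 + 9))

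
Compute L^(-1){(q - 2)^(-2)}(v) v * exp(2 * v)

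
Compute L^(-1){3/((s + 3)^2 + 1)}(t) 3*exp(-3*t)*sin(t)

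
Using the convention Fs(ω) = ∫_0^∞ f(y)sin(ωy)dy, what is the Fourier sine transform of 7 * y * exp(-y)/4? 7 * ω/(2 * (ω^2 + 1)^2)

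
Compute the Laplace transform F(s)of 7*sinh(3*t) 21/(s^2 - 9)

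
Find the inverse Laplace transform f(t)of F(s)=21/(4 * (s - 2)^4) 7 * t^3 * exp(2 * t)/8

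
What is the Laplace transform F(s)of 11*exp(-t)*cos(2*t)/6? 11*(s + 1)/(6*((s + 1)^2 + 4))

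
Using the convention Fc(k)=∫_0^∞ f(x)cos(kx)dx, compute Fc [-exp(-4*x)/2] -2/(k^2 + 16)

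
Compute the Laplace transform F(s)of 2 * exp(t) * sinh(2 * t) 4/((s - 1)^2 - 4)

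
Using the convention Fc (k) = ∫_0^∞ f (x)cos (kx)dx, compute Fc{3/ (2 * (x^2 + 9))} pi * exp (-3 * k)/4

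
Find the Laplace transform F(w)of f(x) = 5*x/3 5/(3*w^2)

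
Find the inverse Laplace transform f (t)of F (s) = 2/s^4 t^3/3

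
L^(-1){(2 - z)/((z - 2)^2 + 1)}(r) -exp(2 * r) * cos(r)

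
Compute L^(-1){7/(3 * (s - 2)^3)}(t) 7 * t^2 * exp(2 * t)/6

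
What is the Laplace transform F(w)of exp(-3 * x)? 1/(w + 3)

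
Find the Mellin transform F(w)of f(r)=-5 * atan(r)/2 5 * pi * sec(pi * w/2)/(4 * w)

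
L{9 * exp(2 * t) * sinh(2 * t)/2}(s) 9/(s * (s - 4))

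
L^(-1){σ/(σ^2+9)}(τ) cos(3 * τ)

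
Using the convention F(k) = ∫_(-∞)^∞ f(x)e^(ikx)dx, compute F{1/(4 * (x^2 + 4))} pi * exp(-2 * Abs(k))/8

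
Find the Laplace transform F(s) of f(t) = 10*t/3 10/(3*s^2) 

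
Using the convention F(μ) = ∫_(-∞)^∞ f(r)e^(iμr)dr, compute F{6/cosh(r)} 6 * pi/cosh(pi * μ/2)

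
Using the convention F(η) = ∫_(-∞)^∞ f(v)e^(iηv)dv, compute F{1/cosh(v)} pi/cosh(pi*η/2)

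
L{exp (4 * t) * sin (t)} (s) 1/ ( (s - 4)^2 + 1)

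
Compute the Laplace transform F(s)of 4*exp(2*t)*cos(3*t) 4*(s - 2)/((s - 2)^2 + 9)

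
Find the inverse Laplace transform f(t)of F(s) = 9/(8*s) 9/8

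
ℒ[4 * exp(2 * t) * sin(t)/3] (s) 4/(3 * ((s - 2)^2+1))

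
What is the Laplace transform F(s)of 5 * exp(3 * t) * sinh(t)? 5/((s - 3)^2-1)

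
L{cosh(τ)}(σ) σ/(σ^2 - 1)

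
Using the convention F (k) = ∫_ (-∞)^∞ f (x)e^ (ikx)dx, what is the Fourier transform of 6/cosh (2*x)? 3*pi/cosh (pi*k/4)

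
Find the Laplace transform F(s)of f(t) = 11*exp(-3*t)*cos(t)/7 11*(s + 3)/(7*((s + 3)^2 + 1))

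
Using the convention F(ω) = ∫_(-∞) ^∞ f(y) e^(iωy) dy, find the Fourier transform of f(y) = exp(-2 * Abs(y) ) 4/(ω^2 + 4) 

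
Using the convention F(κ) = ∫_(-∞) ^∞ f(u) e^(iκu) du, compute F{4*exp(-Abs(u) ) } 8/(κ^2 + 1) 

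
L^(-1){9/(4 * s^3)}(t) 9 * t^2/8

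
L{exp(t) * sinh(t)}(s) 1/(s * (s - 2))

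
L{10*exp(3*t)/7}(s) 10/(7*(s - 3))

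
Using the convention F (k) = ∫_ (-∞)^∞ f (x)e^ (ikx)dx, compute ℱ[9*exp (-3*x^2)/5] 3*sqrt (3)*sqrt (pi)*exp (-k^2/12)/5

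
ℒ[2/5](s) 2/(5*s)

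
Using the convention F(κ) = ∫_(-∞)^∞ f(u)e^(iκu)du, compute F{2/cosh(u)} 2*pi/cosh(pi*κ/2)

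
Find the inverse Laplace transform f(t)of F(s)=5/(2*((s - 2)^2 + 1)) 5*exp(2*t)*sin(t)/2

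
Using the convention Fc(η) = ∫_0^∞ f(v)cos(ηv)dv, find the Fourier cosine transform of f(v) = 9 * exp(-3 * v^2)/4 3 * sqrt(3) * sqrt(pi) * exp(-η^2/12)/8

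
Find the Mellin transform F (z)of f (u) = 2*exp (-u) 2*gamma (z)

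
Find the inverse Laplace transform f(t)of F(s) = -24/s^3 -12 * t^2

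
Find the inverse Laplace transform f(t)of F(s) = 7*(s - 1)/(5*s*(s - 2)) 7*exp(t)*cosh(t)/5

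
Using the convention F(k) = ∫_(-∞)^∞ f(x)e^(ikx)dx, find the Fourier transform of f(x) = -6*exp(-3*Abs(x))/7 -36/(7*k^2 + 63)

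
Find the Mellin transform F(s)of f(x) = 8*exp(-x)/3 8*gamma(s)/3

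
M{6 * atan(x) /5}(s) -3 * pi * sec(pi * s/2) /(5 * s) 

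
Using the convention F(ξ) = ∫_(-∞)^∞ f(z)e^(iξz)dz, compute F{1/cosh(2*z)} pi/(2*cosh(pi*ξ/4))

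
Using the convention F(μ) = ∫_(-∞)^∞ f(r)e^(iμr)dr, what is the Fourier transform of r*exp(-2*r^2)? sqrt(2)*I*sqrt(pi)*μ*exp(-μ^2/8)/8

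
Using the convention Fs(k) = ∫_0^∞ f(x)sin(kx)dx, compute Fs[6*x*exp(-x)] 12*k/(k^2 + 1)^2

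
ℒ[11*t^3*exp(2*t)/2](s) 33/(s - 2)^4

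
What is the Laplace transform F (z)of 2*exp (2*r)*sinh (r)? 2/ ( (z - 2)^2 - 1)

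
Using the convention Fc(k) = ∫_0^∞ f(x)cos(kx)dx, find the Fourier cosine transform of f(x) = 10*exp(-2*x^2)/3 5*sqrt(2)*sqrt(pi)*exp(-k^2/8)/6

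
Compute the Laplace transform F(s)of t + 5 s^(-2) + 5/s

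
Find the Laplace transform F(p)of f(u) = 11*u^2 22/p^3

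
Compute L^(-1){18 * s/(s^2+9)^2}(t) 3 * t * sin(3 * t)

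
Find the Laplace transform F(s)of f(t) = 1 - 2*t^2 1/s - 4/s^3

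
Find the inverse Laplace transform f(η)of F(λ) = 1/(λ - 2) exp(2 * η)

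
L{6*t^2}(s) 12/s^3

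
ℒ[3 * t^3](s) 18/s^4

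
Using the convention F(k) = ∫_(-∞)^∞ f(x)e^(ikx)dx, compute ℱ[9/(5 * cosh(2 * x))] 9 * pi/(10 * cosh(pi * k/4))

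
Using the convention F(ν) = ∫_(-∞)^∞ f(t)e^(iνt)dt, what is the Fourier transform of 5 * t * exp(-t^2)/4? 5 * I * sqrt(pi) * ν * exp(-ν^2/4)/8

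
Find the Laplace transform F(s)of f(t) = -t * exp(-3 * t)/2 -1/(2 * (s + 3)^2)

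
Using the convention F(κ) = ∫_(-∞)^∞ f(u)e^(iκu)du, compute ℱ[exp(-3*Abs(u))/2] 3/(κ^2 + 9)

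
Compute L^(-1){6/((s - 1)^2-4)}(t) 3*exp(t)*sinh(2*t)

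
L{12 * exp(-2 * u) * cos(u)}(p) 12 * (p + 2)/((p + 2)^2 + 1)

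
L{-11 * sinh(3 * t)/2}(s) -33/(2 * s^2 - 18)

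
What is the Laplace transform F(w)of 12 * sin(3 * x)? 36/(w^2 + 9)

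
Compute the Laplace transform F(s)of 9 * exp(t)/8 9/(8 * (s - 1))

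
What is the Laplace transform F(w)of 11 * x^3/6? 11/w^4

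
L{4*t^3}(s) 24/s^4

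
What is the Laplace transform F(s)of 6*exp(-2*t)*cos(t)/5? 6*(s + 2)/(5*((s + 2)^2 + 1))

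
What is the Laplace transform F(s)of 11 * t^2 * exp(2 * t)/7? 22/(7 * (s - 2)^3)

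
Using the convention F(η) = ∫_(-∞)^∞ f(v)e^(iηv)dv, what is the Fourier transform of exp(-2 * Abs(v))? 4/(η^2 + 4)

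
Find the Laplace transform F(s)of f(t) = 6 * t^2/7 12/(7 * s^3)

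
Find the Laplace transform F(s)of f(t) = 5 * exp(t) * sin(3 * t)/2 15/(2 * ((s - 1)^2 + 9))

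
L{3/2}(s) 3/(2 * s)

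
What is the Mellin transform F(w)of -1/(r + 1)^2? pi*(w - 1)/sin(pi*w)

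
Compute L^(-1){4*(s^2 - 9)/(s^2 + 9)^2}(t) 4*t*cos(3*t)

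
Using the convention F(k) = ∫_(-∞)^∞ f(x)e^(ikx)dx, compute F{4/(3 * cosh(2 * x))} 2 * pi/(3 * cosh(pi * k/4))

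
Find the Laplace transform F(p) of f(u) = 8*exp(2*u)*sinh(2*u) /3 16/(3*p*(p - 4) ) 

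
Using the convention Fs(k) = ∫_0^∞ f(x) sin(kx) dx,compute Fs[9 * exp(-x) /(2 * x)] 9 * atan(k) /2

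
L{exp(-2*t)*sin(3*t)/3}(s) 1/((s + 2)^2 + 9)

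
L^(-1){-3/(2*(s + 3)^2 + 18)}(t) -exp(-3*t)*sin(3*t)/2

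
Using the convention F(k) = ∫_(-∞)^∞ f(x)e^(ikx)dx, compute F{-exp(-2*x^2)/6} -sqrt(2)*sqrt(pi)*exp(-k^2/8)/12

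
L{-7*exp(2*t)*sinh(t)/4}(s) -7/(4*(s - 2)^2 - 4)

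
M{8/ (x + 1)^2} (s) -8*pi*(s - 1)/sin (pi*s)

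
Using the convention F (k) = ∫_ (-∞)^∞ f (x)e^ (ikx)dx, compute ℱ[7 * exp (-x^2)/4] 7 * sqrt (pi) * exp (-k^2/4)/4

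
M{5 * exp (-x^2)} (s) 5 * gamma (s/2)/2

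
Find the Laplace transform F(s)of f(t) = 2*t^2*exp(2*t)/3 4/(3*(s - 2)^3)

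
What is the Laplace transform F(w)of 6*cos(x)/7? 6*w/(7*(w^2 + 1))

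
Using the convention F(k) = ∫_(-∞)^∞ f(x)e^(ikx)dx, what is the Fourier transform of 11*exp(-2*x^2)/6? 11*sqrt(2)*sqrt(pi)*exp(-k^2/8)/12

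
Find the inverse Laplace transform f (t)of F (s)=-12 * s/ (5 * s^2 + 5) -12 * cos (t)/5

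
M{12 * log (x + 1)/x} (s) -12 * pi * csc (pi * s)/ (s - 1)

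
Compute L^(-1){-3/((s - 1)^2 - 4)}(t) -3 * exp(t) * sinh(2 * t)/2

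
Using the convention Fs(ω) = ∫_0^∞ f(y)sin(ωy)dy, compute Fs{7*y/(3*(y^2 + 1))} 7*pi*exp(-ω)/6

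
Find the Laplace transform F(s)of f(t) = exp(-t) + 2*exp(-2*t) 1/(s + 1) + 2/(s + 2)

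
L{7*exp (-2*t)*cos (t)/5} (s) 7*(s + 2)/ (5*( (s + 2)^2 + 1))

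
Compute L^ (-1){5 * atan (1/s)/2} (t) 5 * sin (t)/ (2 * t)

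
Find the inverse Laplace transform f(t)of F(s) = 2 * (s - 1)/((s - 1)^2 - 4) 2 * exp(t) * cosh(2 * t)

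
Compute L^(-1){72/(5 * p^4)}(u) 12 * u^3/5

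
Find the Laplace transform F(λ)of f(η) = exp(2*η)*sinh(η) 1/((λ - 2)^2-1)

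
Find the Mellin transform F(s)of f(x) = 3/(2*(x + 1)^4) gamma(s)*gamma(4 - s)/4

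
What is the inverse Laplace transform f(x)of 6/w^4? x^3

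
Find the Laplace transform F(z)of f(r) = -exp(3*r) -1/(z - 3)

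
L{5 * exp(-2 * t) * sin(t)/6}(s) 5/(6 * ((s + 2)^2 + 1))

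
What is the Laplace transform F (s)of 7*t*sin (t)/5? 14*s/ (5*(s^2 + 1)^2)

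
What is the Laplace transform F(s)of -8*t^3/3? -16/s^4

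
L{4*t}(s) 4/s^2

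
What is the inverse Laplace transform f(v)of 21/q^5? 7*v^4/8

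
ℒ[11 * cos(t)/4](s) 11 * s/(4 * (s^2 + 1))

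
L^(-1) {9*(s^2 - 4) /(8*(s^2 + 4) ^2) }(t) 9*t*cos(2*t) /8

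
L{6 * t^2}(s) 12/s^3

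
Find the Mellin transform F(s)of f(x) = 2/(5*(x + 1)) 2*pi*csc(pi*s)/5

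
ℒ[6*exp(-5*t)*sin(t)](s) 6/((s + 5)^2 + 1)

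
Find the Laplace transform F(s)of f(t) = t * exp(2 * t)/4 1/(4 * (s - 2)^2)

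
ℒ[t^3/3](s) 2/s^4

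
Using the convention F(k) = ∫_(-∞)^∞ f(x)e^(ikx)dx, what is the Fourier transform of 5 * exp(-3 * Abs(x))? 30/(k^2 + 9)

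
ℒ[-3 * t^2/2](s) -3/s^3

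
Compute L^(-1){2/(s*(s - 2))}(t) 2*exp(t)*sinh(t)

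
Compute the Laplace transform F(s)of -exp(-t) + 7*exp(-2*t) 7/(s + 2)-1/(s + 1)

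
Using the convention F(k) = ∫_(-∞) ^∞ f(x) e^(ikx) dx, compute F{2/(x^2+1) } 2 * pi * exp(-Abs(k) ) 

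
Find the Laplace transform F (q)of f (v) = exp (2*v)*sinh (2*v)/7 2/ (7*q*(q - 4))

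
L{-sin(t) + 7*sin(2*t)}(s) 14/(s^2 + 4) - 1/(s^2 + 1)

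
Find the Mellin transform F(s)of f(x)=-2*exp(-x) -2*gamma(s)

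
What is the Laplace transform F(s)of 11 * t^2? 22/s^3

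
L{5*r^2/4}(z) 5/(2*z^3)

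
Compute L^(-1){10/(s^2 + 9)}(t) 10 * sin(3 * t)/3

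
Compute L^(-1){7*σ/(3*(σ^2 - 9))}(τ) 7*cosh(3*τ)/3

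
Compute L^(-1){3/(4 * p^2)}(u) 3 * u/4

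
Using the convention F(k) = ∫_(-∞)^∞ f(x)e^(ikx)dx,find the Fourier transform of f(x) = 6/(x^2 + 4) 3 * pi * exp(-2 * Abs(k))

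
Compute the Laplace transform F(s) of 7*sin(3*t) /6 7/(2*(s^2 + 9) ) 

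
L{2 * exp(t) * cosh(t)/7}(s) 2 * (s - 1)/(7 * s * (s - 2))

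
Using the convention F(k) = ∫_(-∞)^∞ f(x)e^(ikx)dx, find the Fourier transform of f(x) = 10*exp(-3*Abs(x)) 60/(k^2 + 9)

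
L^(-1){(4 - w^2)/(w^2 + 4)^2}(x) -x * cos(2 * x)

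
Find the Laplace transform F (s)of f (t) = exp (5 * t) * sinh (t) 1/ ( (s - 5)^2 - 1)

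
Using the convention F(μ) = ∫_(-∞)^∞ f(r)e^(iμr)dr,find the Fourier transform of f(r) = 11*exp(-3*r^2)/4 11*sqrt(3)*sqrt(pi)*exp(-μ^2/12)/12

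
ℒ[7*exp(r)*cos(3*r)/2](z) 7*(z - 1)/(2*((z - 1)^2 + 9))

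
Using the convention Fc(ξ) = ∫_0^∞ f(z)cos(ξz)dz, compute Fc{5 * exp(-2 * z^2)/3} 5 * sqrt(2) * sqrt(pi) * exp(-ξ^2/8)/12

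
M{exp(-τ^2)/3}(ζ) gamma(ζ/2)/6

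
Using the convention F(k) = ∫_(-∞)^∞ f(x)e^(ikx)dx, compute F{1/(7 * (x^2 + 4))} pi * exp(-2 * Abs(k))/14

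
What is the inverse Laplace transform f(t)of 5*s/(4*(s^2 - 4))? 5*cosh(2*t)/4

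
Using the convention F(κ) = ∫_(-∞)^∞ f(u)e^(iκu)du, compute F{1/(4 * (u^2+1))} pi * exp(-Abs(κ))/4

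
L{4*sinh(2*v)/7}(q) 8/(7*(q^2 - 4))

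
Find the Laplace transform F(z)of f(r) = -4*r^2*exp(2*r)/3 -8/(3*(z - 2)^3)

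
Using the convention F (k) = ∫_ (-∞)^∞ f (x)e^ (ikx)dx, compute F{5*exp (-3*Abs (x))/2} 15/ (k^2+9)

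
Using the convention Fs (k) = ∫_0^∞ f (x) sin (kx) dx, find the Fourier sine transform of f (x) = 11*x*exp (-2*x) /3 44*k/ (3*(k^2+4) ^2) 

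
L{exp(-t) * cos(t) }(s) (s + 1) /((s + 1) ^2 + 1) 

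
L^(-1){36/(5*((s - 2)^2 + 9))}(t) 12*exp(2*t)*sin(3*t)/5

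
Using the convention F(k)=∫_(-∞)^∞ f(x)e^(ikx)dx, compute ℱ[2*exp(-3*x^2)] 2*sqrt(3)*sqrt(pi)*exp(-k^2/12)/3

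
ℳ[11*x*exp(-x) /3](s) 11*gamma(s + 1) /3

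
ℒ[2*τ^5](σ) 240/σ^6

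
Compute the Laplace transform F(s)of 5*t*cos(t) 5*(s^2-1)/(s^2+1)^2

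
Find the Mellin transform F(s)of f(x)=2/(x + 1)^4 gamma(s) * gamma(4 - s)/3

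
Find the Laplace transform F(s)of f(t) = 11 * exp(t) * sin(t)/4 11/(4 * ((s - 1)^2 + 1))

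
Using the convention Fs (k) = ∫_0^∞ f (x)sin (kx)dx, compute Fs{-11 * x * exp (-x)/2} -11 * k/ (k^2 + 1)^2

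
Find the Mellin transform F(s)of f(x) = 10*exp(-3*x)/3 10*gamma(s)/(3*3^s)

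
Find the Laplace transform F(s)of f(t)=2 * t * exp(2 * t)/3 2/(3 * (s - 2)^2)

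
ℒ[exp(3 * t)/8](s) 1/(8 * (s - 3))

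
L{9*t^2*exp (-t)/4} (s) 9/ (2*(s + 1)^3)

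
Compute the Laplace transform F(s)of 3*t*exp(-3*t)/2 3/(2*(s + 3)^2)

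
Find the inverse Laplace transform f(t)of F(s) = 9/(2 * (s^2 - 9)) 3 * sinh(3 * t)/2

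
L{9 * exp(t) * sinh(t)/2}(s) 9/(2 * s * (s - 2))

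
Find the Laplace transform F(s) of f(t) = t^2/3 2/(3 * s^3) 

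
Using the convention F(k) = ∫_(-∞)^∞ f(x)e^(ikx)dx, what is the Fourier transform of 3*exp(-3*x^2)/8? sqrt(3)*sqrt(pi)*exp(-k^2/12)/8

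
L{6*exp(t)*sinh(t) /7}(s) 6/(7*s*(s - 2) ) 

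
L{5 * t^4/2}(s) 60/s^5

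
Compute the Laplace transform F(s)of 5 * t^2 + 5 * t 5/s^2 + 10/s^3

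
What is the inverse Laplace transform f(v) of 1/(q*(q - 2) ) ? exp(v)*sinh(v) 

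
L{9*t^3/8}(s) 27/(4*s^4)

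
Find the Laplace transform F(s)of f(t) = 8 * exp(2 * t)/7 8/(7 * (s - 2))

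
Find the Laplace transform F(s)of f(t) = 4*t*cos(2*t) 4*(s^2 - 4)/(s^2+4)^2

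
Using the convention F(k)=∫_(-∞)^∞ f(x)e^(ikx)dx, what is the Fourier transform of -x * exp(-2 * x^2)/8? -sqrt(2) * I * sqrt(pi) * k * exp(-k^2/8)/64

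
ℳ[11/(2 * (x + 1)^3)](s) 11 * pi * (s - 2) * (s - 1)/(4 * sin(pi * s))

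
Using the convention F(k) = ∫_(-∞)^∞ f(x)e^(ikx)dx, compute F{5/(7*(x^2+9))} 5*pi*exp(-3*Abs(k))/21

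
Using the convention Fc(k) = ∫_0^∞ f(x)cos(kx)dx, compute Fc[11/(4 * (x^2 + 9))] 11 * pi * exp(-3 * k)/24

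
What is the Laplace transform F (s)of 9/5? 9/ (5 * s)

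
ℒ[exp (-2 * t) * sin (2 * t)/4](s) 1/ (2 * ( (s+2)^2+4))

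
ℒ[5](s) 5/s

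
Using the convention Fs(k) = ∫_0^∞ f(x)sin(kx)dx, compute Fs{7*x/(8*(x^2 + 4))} 7*pi*exp(-2*k)/16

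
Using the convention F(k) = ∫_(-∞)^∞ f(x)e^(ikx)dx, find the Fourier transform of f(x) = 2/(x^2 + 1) 2 * pi * exp(-Abs(k))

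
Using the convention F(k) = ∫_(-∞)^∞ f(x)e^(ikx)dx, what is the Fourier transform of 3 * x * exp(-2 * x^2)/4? 3 * sqrt(2) * I * sqrt(pi) * k * exp(-k^2/8)/32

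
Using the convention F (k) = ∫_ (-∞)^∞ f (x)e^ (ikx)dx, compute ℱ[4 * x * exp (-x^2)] 2 * I * sqrt (pi) * k * exp (-k^2/4)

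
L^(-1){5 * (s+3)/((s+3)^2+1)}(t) 5 * exp(-3 * t) * cos(t)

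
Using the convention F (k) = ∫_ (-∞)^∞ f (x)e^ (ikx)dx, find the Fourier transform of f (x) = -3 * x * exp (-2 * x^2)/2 -3 * sqrt (2) * I * sqrt (pi) * k * exp (-k^2/8)/16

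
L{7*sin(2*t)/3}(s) 14/(3*(s^2+4))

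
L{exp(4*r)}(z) 1/(z - 4)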